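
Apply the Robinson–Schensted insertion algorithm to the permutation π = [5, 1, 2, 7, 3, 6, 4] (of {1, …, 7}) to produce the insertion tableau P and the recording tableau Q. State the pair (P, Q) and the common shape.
P = [1, 2, 3, 4] / [5, 6] / [7];  Q = [1, 3, 4, 6] / [2, 5] / [7];  common shape = (4, 2, 1)

Row-insert the values π_1, π_2, … into P one at a time, bumping the leftmost entry strictly greater than the inserted value down to the next row. The recording tableau Q records, in position (i, j), the step at which that cell was added to P.
  Insert 5 (step 1): P = [5];  Q = [1]
  Insert 1 (step 2): P = [1] / [5];  Q = [1] / [2]
  Insert 2 (step 3): P = [1, 2] / [5];  Q = [1, 3] / [2]
  Insert 7 (step 4): P = [1, 2, 7] / [5];  Q = [1, 3, 4] / [2]
  Insert 3 (step 5): P = [1, 2, 3] / [5, 7];  Q = [1, 3, 4] / [2, 5]
  Insert 6 (step 6): P = [1, 2, 3, 6] / [5, 7];  Q = [1, 3, 4, 6] / [2, 5]
  Insert 4 (step 7): P = [1, 2, 3, 4] / [5, 6] / [7];  Q = [1, 3, 4, 6] / [2, 5] / [7]
Final shape: (4, 2, 1).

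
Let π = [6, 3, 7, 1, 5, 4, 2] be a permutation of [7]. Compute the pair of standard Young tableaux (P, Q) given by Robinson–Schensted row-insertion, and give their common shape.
P = [1, 2] / [3, 4] / [5, 7] / [6];  Q = [1, 3] / [2, 5] / [4, 6] / [7];  common shape = (2, 2, 2, 1)

Row-insert the values π_1, π_2, … into P one at a time, bumping the leftmost entry strictly greater than the inserted value down to the next row. The recording tableau Q records, in position (i, j), the step at which that cell was added to P.
  Insert 6 (step 1): P = [6];  Q = [1]
  Insert 3 (step 2): P = [3] / [6];  Q = [1] / [2]
  Insert 7 (step 3): P = [3, 7] / [6];  Q = [1, 3] / [2]
  Insert 1 (step 4): P = [1, 7] / [3] / [6];  Q = [1, 3] / [2] / [4]
  Insert 5 (step 5): P = [1, 5] / [3, 7] / [6];  Q = [1, 3] / [2, 5] / [4]
  Insert 4 (step 6): P = [1, 4] / [3, 5] / [6, 7];  Q = [1, 3] / [2, 5] / [4, 6]
  Insert 2 (step 7): P = [1, 2] / [3, 4] / [5, 7] / [6];  Q = [1, 3] / [2, 5] / [4, 6] / [7]
Final shape: (2, 2, 2, 1).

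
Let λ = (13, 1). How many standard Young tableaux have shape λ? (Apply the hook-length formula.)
# SYT of shape (13, 1) = 13

Hook-length formula: f^λ = n! / Π hook(c), product over all cells c of the Young diagram. For λ = (13, 1), n = 14 boxes. Hook lengths by row (left-to-right, top-to-bottom): [14, 12, 11, 10, 9, 8, 7, 6, 5, 4, 3, 2, 1]; [1]. Product of hooks = 6706022400. So f^λ = 14! / 6706022400 = 87178291200 / 6706022400 = 13.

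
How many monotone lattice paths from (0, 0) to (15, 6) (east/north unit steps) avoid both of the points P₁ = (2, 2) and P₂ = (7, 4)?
Number of paths = 30804

Inclusion–exclusion. Total paths: C(21, 15) = 54264. Through P₁: C(4, 2)·C(17, 13) = 14280. Through P₂: C(11, 7)·C(10, 8) = 14850. Since P₁ is strictly southwest of P₂, a monotone path through both must visit P₁ then P₂; paths through both = C(4, 2)·C(7, 5)·C(10, 8) = 5670. Avoid both = 54264 − 14280 − 14850 + 5670 = 30804.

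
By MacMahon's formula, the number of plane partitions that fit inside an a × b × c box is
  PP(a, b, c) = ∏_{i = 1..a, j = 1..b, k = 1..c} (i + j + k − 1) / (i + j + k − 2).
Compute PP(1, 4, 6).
PP(1, 4, 6) = 210

Evaluate the triple product over i = 1..1, j = 1..4, k = 1..6. The factors are (2/1) · (3/2) · (4/3) · (5/4) · (6/5) · (7/6) · (3/2) · (4/3) · … (24 factors total). The numerators and denominators telescope so the product is an integer; carrying out the multiplication exactly gives PP(1, 4, 6) = 210.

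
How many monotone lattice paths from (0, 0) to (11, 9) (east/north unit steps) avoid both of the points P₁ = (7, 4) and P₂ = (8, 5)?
Number of paths = 104435

Inclusion–exclusion. Total paths: C(20, 11) = 167960. Through P₁: C(11, 7)·C(9, 4) = 41580. Through P₂: C(13, 8)·C(7, 3) = 45045. Since P₁ is strictly southwest of P₂, a monotone path through both must visit P₁ then P₂; paths through both = C(11, 7)·C(2, 1)·C(7, 3) = 23100. Avoid both = 167960 − 41580 − 45045 + 23100 = 104435.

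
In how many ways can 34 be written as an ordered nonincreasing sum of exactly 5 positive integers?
p(34, 5 parts) = 603

Partitions of n into exactly k parts are in bijection with partitions of n − k into at most k parts (subtract 1 from each part). So p(34, exactly 5) = p(29, parts ≤ 5). Computing via the recurrence p(m, j) = p(m, j−1) + p(m−j, j) gives 603.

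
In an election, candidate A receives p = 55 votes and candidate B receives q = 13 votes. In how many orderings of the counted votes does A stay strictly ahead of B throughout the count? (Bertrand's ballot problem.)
Strict-lead orderings = 19374801204192

Total orderings of the 68 votes with 55 for A: C(68, 55) = 31368725759168. By the Bertrand ballot formula (Cycle Lemma / reflection principle), the number of orderings in which A is strictly ahead of B throughout is (p − q)/(p + q) · C(p + q, p) = (55 − 13)/(55 + 13) · 31368725759168 = 19374801204192.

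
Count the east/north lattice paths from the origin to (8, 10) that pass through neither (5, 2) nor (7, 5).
Number of paths = 36801

Inclusion–exclusion. Total paths: C(18, 8) = 43758. Through P₁: C(7, 5)·C(11, 3) = 3465. Through P₂: C(12, 7)·C(6, 1) = 4752. Since P₁ is strictly southwest of P₂, a monotone path through both must visit P₁ then P₂; paths through both = C(7, 5)·C(5, 2)·C(6, 1) = 1260. Avoid both = 43758 − 3465 − 4752 + 1260 = 36801.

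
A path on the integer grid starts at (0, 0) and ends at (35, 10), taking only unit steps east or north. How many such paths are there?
Number of paths = 3190187286

A monotone lattice path from (0, 0) to (35, 10) consists of 35 east steps and 10 north steps in some order, so it is determined by which 35 of the 45 steps are east. The count is C(45, 35) = 3190187286.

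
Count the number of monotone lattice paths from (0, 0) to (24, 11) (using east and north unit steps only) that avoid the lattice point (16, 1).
Number of paths = 416482014

Total paths from (0, 0) to (24, 11): C(35, 24) = 417225900. Paths through (16, 1): (paths (0, 0) → (16, 1)) × (paths (16, 1) → (24, 11)) = C(17, 16) · C(18, 8) = 17 · 43758 = 743886. Avoidance count = 417225900 − 743886 = 416482014.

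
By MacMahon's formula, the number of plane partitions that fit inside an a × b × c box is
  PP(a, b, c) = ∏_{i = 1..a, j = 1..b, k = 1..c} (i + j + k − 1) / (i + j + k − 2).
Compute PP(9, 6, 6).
PP(9, 6, 6) = 6062460972064640

Evaluate the triple product over i = 1..9, j = 1..6, k = 1..6. The factors are (2/1) · (3/2) · (4/3) · (5/4) · (6/5) · (7/6) · (3/2) · (4/3) · … (324 factors total). The numerators and denominators telescope so the product is an integer; carrying out the multiplication exactly gives PP(9, 6, 6) = 6062460972064640.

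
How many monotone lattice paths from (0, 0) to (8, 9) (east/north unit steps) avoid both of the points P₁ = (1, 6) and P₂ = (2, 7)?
Number of paths = 22854

Inclusion–exclusion. Total paths: C(17, 8) = 24310. Through P₁: C(7, 1)·C(10, 7) = 840. Through P₂: C(9, 2)·C(8, 6) = 1008. Since P₁ is strictly southwest of P₂, a monotone path through both must visit P₁ then P₂; paths through both = C(7, 1)·C(2, 1)·C(8, 6) = 392. Avoid both = 24310 − 840 − 1008 + 392 = 22854.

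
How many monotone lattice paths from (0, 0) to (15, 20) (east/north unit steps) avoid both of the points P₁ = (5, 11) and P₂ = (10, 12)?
Number of paths = 2045932350

Inclusion–exclusion. Total paths: C(35, 15) = 3247943160. Through P₁: C(16, 5)·C(19, 10) = 403507104. Through P₂: C(22, 10)·C(13, 5) = 832233402. Since P₁ is strictly southwest of P₂, a monotone path through both must visit P₁ then P₂; paths through both = C(16, 5)·C(6, 5)·C(13, 5) = 33729696. Avoid both = 3247943160 − 403507104 − 832233402 + 33729696 = 2045932350.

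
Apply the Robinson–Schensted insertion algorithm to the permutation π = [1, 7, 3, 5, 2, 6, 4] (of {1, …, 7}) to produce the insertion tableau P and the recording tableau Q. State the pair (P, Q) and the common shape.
P = [1, 2, 4, 6] / [3, 5] / [7];  Q = [1, 2, 4, 6] / [3, 7] / [5];  common shape = (4, 2, 1)

Row-insert the values π_1, π_2, … into P one at a time, bumping the leftmost entry strictly greater than the inserted value down to the next row. The recording tableau Q records, in position (i, j), the step at which that cell was added to P.
  Insert 1 (step 1): P = [1];  Q = [1]
  Insert 7 (step 2): P = [1, 7];  Q = [1, 2]
  Insert 3 (step 3): P = [1, 3] / [7];  Q = [1, 2] / [3]
  Insert 5 (step 4): P = [1, 3, 5] / [7];  Q = [1, 2, 4] / [3]
  Insert 2 (step 5): P = [1, 2, 5] / [3] / [7];  Q = [1, 2, 4] / [3] / [5]
  Insert 6 (step 6): P = [1, 2, 5, 6] / [3] / [7];  Q = [1, 2, 4, 6] / [3] / [5]
  Insert 4 (step 7): P = [1, 2, 4, 6] / [3, 5] / [7];  Q = [1, 2, 4, 6] / [3, 7] / [5]
Final shape: (4, 2, 1).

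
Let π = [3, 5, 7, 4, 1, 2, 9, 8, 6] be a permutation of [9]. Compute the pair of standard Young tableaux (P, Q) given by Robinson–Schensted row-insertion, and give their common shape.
P = [1, 2, 6, 8] / [3, 4, 7] / [5, 9];  Q = [1, 2, 3, 7] / [4, 6, 8] / [5, 9];  common shape = (4, 3, 2)

Row-insert the values π_1, π_2, … into P one at a time, bumping the leftmost entry strictly greater than the inserted value down to the next row. The recording tableau Q records, in position (i, j), the step at which that cell was added to P.
  Insert 3 (step 1): P = [3];  Q = [1]
  Insert 5 (step 2): P = [3, 5];  Q = [1, 2]
  Insert 7 (step 3): P = [3, 5, 7];  Q = [1, 2, 3]
  Insert 4 (step 4): P = [3, 4, 7] / [5];  Q = [1, 2, 3] / [4]
  Insert 1 (step 5): P = [1, 4, 7] / [3] / [5];  Q = [1, 2, 3] / [4] / [5]
  Insert 2 (step 6): P = [1, 2, 7] / [3, 4] / [5];  Q = [1, 2, 3] / [4, 6] / [5]
  Insert 9 (step 7): P = [1, 2, 7, 9] / [3, 4] / [5];  Q = [1, 2, 3, 7] / [4, 6] / [5]
  Insert 8 (step 8): P = [1, 2, 7, 8] / [3, 4, 9] / [5];  Q = [1, 2, 3, 7] / [4, 6, 8] / [5]
  Insert 6 (step 9): P = [1, 2, 6, 8] / [3, 4, 7] / [5, 9];  Q = [1, 2, 3, 7] / [4, 6, 8] / [5, 9]
Final shape: (4, 3, 2).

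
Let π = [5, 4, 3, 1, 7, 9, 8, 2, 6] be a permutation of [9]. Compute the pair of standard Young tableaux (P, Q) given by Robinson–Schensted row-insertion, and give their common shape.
P = [1, 2, 6] / [3, 7, 8] / [4, 9] / [5];  Q = [1, 5, 6] / [2, 7, 9] / [3, 8] / [4];  common shape = (3, 3, 2, 1)

Row-insert the values π_1, π_2, … into P one at a time, bumping the leftmost entry strictly greater than the inserted value down to the next row. The recording tableau Q records, in position (i, j), the step at which that cell was added to P.
  Insert 5 (step 1): P = [5];  Q = [1]
  Insert 4 (step 2): P = [4] / [5];  Q = [1] / [2]
  Insert 3 (step 3): P = [3] / [4] / [5];  Q = [1] / [2] / [3]
  Insert 1 (step 4): P = [1] / [3] / [4] / [5];  Q = [1] / [2] / [3] / [4]
  Insert 7 (step 5): P = [1, 7] / [3] / [4] / [5];  Q = [1, 5] / [2] / [3] / [4]
  Insert 9 (step 6): P = [1, 7, 9] / [3] / [4] / [5];  Q = [1, 5, 6] / [2] / [3] / [4]
  Insert 8 (step 7): P = [1, 7, 8] / [3, 9] / [4] / [5];  Q = [1, 5, 6] / [2, 7] / [3] / [4]
  Insert 2 (step 8): P = [1, 2, 8] / [3, 7] / [4, 9] / [5];  Q = [1, 5, 6] / [2, 7] / [3, 8] / [4]
  Insert 6 (step 9): P = [1, 2, 6] / [3, 7, 8] / [4, 9] / [5];  Q = [1, 5, 6] / [2, 7, 9] / [3, 8] / [4]
Final shape: (3, 3, 2, 1).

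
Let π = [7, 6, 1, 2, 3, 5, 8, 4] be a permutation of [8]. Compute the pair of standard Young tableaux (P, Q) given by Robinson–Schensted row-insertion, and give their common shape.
P = [1, 2, 3, 4, 8] / [5] / [6] / [7];  Q = [1, 4, 5, 6, 7] / [2] / [3] / [8];  common shape = (5, 1, 1, 1)

Row-insert the values π_1, π_2, … into P one at a time, bumping the leftmost entry strictly greater than the inserted value down to the next row. The recording tableau Q records, in position (i, j), the step at which that cell was added to P.
  Insert 7 (step 1): P = [7];  Q = [1]
  Insert 6 (step 2): P = [6] / [7];  Q = [1] / [2]
  Insert 1 (step 3): P = [1] / [6] / [7];  Q = [1] / [2] / [3]
  Insert 2 (step 4): P = [1, 2] / [6] / [7];  Q = [1, 4] / [2] / [3]
  Insert 3 (step 5): P = [1, 2, 3] / [6] / [7];  Q = [1, 4, 5] / [2] / [3]
  Insert 5 (step 6): P = [1, 2, 3, 5] / [6] / [7];  Q = [1, 4, 5, 6] / [2] / [3]
  Insert 8 (step 7): P = [1, 2, 3, 5, 8] / [6] / [7];  Q = [1, 4, 5, 6, 7] / [2] / [3]
  Insert 4 (step 8): P = [1, 2, 3, 4, 8] / [5] / [6] / [7];  Q = [1, 4, 5, 6, 7] / [2] / [3] / [8]
Final shape: (5, 1, 1, 1).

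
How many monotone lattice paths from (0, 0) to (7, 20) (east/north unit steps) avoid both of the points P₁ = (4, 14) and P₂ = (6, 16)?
Number of paths = 349725

Inclusion–exclusion. Total paths: C(27, 7) = 888030. Through P₁: C(18, 4)·C(9, 3) = 257040. Through P₂: C(22, 6)·C(5, 1) = 373065. Since P₁ is strictly southwest of P₂, a monotone path through both must visit P₁ then P₂; paths through both = C(18, 4)·C(4, 2)·C(5, 1) = 91800. Avoid both = 888030 − 257040 − 373065 + 91800 = 349725.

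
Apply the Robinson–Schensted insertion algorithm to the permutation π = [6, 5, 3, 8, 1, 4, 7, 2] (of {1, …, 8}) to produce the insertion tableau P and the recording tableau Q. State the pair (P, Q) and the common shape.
P = [1, 2, 7] / [3, 4] / [5, 8] / [6];  Q = [1, 4, 7] / [2, 6] / [3, 8] / [5];  common shape = (3, 2, 2, 1)

Row-insert the values π_1, π_2, … into P one at a time, bumping the leftmost entry strictly greater than the inserted value down to the next row. The recording tableau Q records, in position (i, j), the step at which that cell was added to P.
  Insert 6 (step 1): P = [6];  Q = [1]
  Insert 5 (step 2): P = [5] / [6];  Q = [1] / [2]
  Insert 3 (step 3): P = [3] / [5] / [6];  Q = [1] / [2] / [3]
  Insert 8 (step 4): P = [3, 8] / [5] / [6];  Q = [1, 4] / [2] / [3]
  Insert 1 (step 5): P = [1, 8] / [3] / [5] / [6];  Q = [1, 4] / [2] / [3] / [5]
  Insert 4 (step 6): P = [1, 4] / [3, 8] / [5] / [6];  Q = [1, 4] / [2, 6] / [3] / [5]
  Insert 7 (step 7): P = [1, 4, 7] / [3, 8] / [5] / [6];  Q = [1, 4, 7] / [2, 6] / [3] / [5]
  Insert 2 (step 8): P = [1, 2, 7] / [3, 4] / [5, 8] / [6];  Q = [1, 4, 7] / [2, 6] / [3, 8] / [5]
Final shape: (3, 2, 2, 1).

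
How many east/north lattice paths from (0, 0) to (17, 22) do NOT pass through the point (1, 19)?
Number of paths = 51021098430

Total paths from (0, 0) to (17, 22): C(39, 17) = 51021117810. Paths through (1, 19): (paths (0, 0) → (1, 19)) × (paths (1, 19) → (17, 22)) = C(20, 1) · C(19, 16) = 20 · 969 = 19380. Avoidance count = 51021117810 − 19380 = 51021098430.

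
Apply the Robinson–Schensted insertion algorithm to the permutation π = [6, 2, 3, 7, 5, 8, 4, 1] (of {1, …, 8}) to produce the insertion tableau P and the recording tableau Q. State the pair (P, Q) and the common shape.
P = [1, 3, 4, 8] / [2, 7] / [5] / [6];  Q = [1, 3, 4, 6] / [2, 5] / [7] / [8];  common shape = (4, 2, 1, 1)

Row-insert the values π_1, π_2, … into P one at a time, bumping the leftmost entry strictly greater than the inserted value down to the next row. The recording tableau Q records, in position (i, j), the step at which that cell was added to P.
  Insert 6 (step 1): P = [6];  Q = [1]
  Insert 2 (step 2): P = [2] / [6];  Q = [1] / [2]
  Insert 3 (step 3): P = [2, 3] / [6];  Q = [1, 3] / [2]
  Insert 7 (step 4): P = [2, 3, 7] / [6];  Q = [1, 3, 4] / [2]
  Insert 5 (step 5): P = [2, 3, 5] / [6, 7];  Q = [1, 3, 4] / [2, 5]
  Insert 8 (step 6): P = [2, 3, 5, 8] / [6, 7];  Q = [1, 3, 4, 6] / [2, 5]
  Insert 4 (step 7): P = [2, 3, 4, 8] / [5, 7] / [6];  Q = [1, 3, 4, 6] / [2, 5] / [7]
  Insert 1 (step 8): P = [1, 3, 4, 8] / [2, 7] / [5] / [6];  Q = [1, 3, 4, 6] / [2, 5] / [7] / [8]
Final shape: (4, 2, 1, 1).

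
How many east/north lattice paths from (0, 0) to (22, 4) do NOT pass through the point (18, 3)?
Number of paths = 8300

Total paths from (0, 0) to (22, 4): C(26, 22) = 14950. Paths through (18, 3): (paths (0, 0) → (18, 3)) × (paths (18, 3) → (22, 4)) = C(21, 18) · C(5, 4) = 1330 · 5 = 6650. Avoidance count = 14950 − 6650 = 8300.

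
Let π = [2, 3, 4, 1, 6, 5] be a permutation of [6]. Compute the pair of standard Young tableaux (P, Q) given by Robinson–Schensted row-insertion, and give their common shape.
P = [1, 3, 4, 5] / [2, 6];  Q = [1, 2, 3, 5] / [4, 6];  common shape = (4, 2)

Row-insert the values π_1, π_2, … into P one at a time, bumping the leftmost entry strictly greater than the inserted value down to the next row. The recording tableau Q records, in position (i, j), the step at which that cell was added to P.
  Insert 2 (step 1): P = [2];  Q = [1]
  Insert 3 (step 2): P = [2, 3];  Q = [1, 2]
  Insert 4 (step 3): P = [2, 3, 4];  Q = [1, 2, 3]
  Insert 1 (step 4): P = [1, 3, 4] / [2];  Q = [1, 2, 3] / [4]
  Insert 6 (step 5): P = [1, 3, 4, 6] / [2];  Q = [1, 2, 3, 5] / [4]
  Insert 5 (step 6): P = [1, 3, 4, 5] / [2, 6];  Q = [1, 2, 3, 5] / [4, 6]
Final shape: (4, 2).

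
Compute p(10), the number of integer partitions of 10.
p(10) = 42

List all partitions of 10: 10, 9+1, 8+2, 8+1+1, 7+3, 7+2+1, 7+1+1+1, 6+4, 6+3+1, 6+2+2, 6+2+1+1, 6+1+1+1+1, 5+5, 5+4+1, 5+3+2, 5+3+1+1, 5+2+2+1, 5+2+1+1+1, 5+1+1+1+1+1, 4+4+2, 4+4+1+1, 4+3+3, 4+3+2+1, 4+3+1+1+1, 4+2+2+2, 4+2+2+1+1, 4+2+1+1+1+1, 4+1+1+1+1+1+1, 3+3+3+1, 3+3+2+2, … (42 total). Counting them gives p(10) = 42.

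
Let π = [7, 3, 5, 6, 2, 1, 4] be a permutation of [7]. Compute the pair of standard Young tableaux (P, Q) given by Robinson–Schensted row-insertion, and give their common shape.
P = [1, 4, 6] / [2, 5] / [3] / [7];  Q = [1, 3, 4] / [2, 7] / [5] / [6];  common shape = (3, 2, 1, 1)

Row-insert the values π_1, π_2, … into P one at a time, bumping the leftmost entry strictly greater than the inserted value down to the next row. The recording tableau Q records, in position (i, j), the step at which that cell was added to P.
  Insert 7 (step 1): P = [7];  Q = [1]
  Insert 3 (step 2): P = [3] / [7];  Q = [1] / [2]
  Insert 5 (step 3): P = [3, 5] / [7];  Q = [1, 3] / [2]
  Insert 6 (step 4): P = [3, 5, 6] / [7];  Q = [1, 3, 4] / [2]
  Insert 2 (step 5): P = [2, 5, 6] / [3] / [7];  Q = [1, 3, 4] / [2] / [5]
  Insert 1 (step 6): P = [1, 5, 6] / [2] / [3] / [7];  Q = [1, 3, 4] / [2] / [5] / [6]
  Insert 4 (step 7): P = [1, 4, 6] / [2, 5] / [3] / [7];  Q = [1, 3, 4] / [2, 7] / [5] / [6]
Final shape: (3, 2, 1, 1).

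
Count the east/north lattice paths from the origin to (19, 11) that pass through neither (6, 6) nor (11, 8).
Number of paths = 37441098

Inclusion–exclusion. Total paths: C(30, 19) = 54627300. Through P₁: C(12, 6)·C(18, 13) = 7916832. Through P₂: C(19, 11)·C(11, 8) = 12471030. Since P₁ is strictly southwest of P₂, a monotone path through both must visit P₁ then P₂; paths through both = C(12, 6)·C(7, 5)·C(11, 8) = 3201660. Avoid both = 54627300 − 7916832 − 12471030 + 3201660 = 37441098.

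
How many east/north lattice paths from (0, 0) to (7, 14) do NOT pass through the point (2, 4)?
Number of paths = 71235

Total paths from (0, 0) to (7, 14): C(21, 7) = 116280. Paths through (2, 4): (paths (0, 0) → (2, 4)) × (paths (2, 4) → (7, 14)) = C(6, 2) · C(15, 5) = 15 · 3003 = 45045. Avoidance count = 116280 − 45045 = 71235.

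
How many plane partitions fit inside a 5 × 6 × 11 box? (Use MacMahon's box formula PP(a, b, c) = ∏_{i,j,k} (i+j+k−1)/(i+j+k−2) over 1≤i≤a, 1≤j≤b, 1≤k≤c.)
PP(5, 6, 11) = 3792054662892288

Evaluate the triple product over i = 1..5, j = 1..6, k = 1..11. The factors are (2/1) · (3/2) · (4/3) · (5/4) · (6/5) · (7/6) · (8/7) · (9/8) · … (330 factors total). The numerators and denominators telescope so the product is an integer; carrying out the multiplication exactly gives PP(5, 6, 11) = 3792054662892288.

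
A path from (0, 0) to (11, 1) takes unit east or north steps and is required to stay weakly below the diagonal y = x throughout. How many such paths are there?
Number of paths = 11

By the reflection principle (André's argument), the number of monotone paths to (11, 1) with n ≤ m that never go above y = x is C(12, 11) − C(12, 12) = 12 − 1 = 11.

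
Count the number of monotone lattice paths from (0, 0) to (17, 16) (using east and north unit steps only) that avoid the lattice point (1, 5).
Number of paths = 1088575740

Total paths from (0, 0) to (17, 16): C(33, 17) = 1166803110. Paths through (1, 5): (paths (0, 0) → (1, 5)) × (paths (1, 5) → (17, 16)) = C(6, 1) · C(27, 16) = 6 · 13037895 = 78227370. Avoidance count = 1166803110 − 78227370 = 1088575740.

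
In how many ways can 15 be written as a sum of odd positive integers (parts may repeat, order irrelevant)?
p_odd(15) = 27

Partitions of 15 using only odd parts 1, 3, 5, …: 15, 13+1+1, 11+3+1, 11+1+1+1+1, 9+5+1, 9+3+3, 9+3+1+1+1, 9+1+1+1+1+1+1, 7+7+1, 7+5+3, 7+5+1+1+1, 7+3+3+1+1, 7+3+1+1+1+1+1, 7+1+1+1+1+1+1+1+1, 5+5+5, 5+5+3+1+1, 5+5+1+1+1+1+1, 5+3+3+3+1, 5+3+3+1+1+1+1, 5+3+1+1+1+1+1+1+1, 5+1+1+1+1+1+1+1+1+1+1, 3+3+3+3+3, 3+3+3+3+1+1+1, 3+3+3+1+1+1+1+1+1, 3+3+1+1+1+1+1+1+1+1+1, 3+1+1+1+1+1+1+1+1+1+1+1+1, 1+1+1+1+1+1+1+1+1+1+1+1+1+1+1. There are 27. (Euler: this equals q(15), the number of distinct-part partitions.)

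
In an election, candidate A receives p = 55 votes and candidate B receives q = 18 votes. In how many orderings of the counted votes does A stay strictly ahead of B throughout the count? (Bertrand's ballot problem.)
Strict-lead orderings = 27872496751392496

Total orderings of the 73 votes with 55 for A: C(73, 55) = 54991682779774384. By the Bertrand ballot formula (Cycle Lemma / reflection principle), the number of orderings in which A is strictly ahead of B throughout is (p − q)/(p + q) · C(p + q, p) = (55 − 18)/(55 + 18) · 54991682779774384 = 27872496751392496.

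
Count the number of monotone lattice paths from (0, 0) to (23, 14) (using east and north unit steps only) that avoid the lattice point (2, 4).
Number of paths = 5441804325

Total paths from (0, 0) to (23, 14): C(37, 23) = 6107086800. Paths through (2, 4): (paths (0, 0) → (2, 4)) × (paths (2, 4) → (23, 14)) = C(6, 2) · C(31, 21) = 15 · 44352165 = 665282475. Avoidance count = 6107086800 − 665282475 = 5441804325.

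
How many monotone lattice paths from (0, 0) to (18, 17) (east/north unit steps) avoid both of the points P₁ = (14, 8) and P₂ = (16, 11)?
Number of paths = 4033406640

Inclusion–exclusion. Total paths: C(35, 18) = 4537567650. Through P₁: C(22, 14)·C(13, 4) = 228635550. Through P₂: C(27, 16)·C(8, 2) = 365061060. Since P₁ is strictly southwest of P₂, a monotone path through both must visit P₁ then P₂; paths through both = C(22, 14)·C(5, 2)·C(8, 2) = 89535600. Avoid both = 4537567650 − 228635550 − 365061060 + 89535600 = 4033406640.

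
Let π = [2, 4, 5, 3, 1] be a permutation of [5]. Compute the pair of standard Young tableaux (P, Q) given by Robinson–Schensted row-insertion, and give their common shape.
P = [1, 3, 5] / [2] / [4];  Q = [1, 2, 3] / [4] / [5];  common shape = (3, 1, 1)

Row-insert the values π_1, π_2, … into P one at a time, bumping the leftmost entry strictly greater than the inserted value down to the next row. The recording tableau Q records, in position (i, j), the step at which that cell was added to P.
  Insert 2 (step 1): P = [2];  Q = [1]
  Insert 4 (step 2): P = [2, 4];  Q = [1, 2]
  Insert 5 (step 3): P = [2, 4, 5];  Q = [1, 2, 3]
  Insert 3 (step 4): P = [2, 3, 5] / [4];  Q = [1, 2, 3] / [4]
  Insert 1 (step 5): P = [1, 3, 5] / [2] / [4];  Q = [1, 2, 3] / [4] / [5]
Final shape: (3, 1, 1).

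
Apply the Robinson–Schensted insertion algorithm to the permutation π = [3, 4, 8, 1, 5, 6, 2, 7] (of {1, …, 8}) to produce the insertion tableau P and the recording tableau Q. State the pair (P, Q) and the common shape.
P = [1, 2, 5, 6, 7] / [3, 4] / [8];  Q = [1, 2, 3, 6, 8] / [4, 5] / [7];  common shape = (5, 2, 1)

Row-insert the values π_1, π_2, … into P one at a time, bumping the leftmost entry strictly greater than the inserted value down to the next row. The recording tableau Q records, in position (i, j), the step at which that cell was added to P.
  Insert 3 (step 1): P = [3];  Q = [1]
  Insert 4 (step 2): P = [3, 4];  Q = [1, 2]
  Insert 8 (step 3): P = [3, 4, 8];  Q = [1, 2, 3]
  Insert 1 (step 4): P = [1, 4, 8] / [3];  Q = [1, 2, 3] / [4]
  Insert 5 (step 5): P = [1, 4, 5] / [3, 8];  Q = [1, 2, 3] / [4, 5]
  Insert 6 (step 6): P = [1, 4, 5, 6] / [3, 8];  Q = [1, 2, 3, 6] / [4, 5]
  Insert 2 (step 7): P = [1, 2, 5, 6] / [3, 4] / [8];  Q = [1, 2, 3, 6] / [4, 5] / [7]
  Insert 7 (step 8): P = [1, 2, 5, 6, 7] / [3, 4] / [8];  Q = [1, 2, 3, 6, 8] / [4, 5] / [7]
Final shape: (5, 2, 1).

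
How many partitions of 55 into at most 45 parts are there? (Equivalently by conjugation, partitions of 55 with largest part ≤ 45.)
p(55, parts ≤ 45) = 451179

Use the recurrence p(n, m) = p(n, m−1) + p(n−m, m): either the largest part is < m (count p(n, m−1)) or the largest part is exactly m (remove one copy of m, count p(n−m, m)). With p(0, ·) = 1 this gives p(55, parts ≤ 45) = 451179. (By conjugating Young diagrams, this also counts partitions of 55 into at most 45 parts.)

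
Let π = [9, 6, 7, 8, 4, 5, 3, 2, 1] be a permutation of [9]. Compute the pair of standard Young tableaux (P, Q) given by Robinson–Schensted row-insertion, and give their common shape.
P = [1, 5, 8] / [2, 7] / [3] / [4] / [6] / [9];  Q = [1, 3, 4] / [2, 6] / [5] / [7] / [8] / [9];  common shape = (3, 2, 1, 1, 1, 1)

Row-insert the values π_1, π_2, … into P one at a time, bumping the leftmost entry strictly greater than the inserted value down to the next row. The recording tableau Q records, in position (i, j), the step at which that cell was added to P.
  Insert 9 (step 1): P = [9];  Q = [1]
  Insert 6 (step 2): P = [6] / [9];  Q = [1] / [2]
  Insert 7 (step 3): P = [6, 7] / [9];  Q = [1, 3] / [2]
  Insert 8 (step 4): P = [6, 7, 8] / [9];  Q = [1, 3, 4] / [2]
  Insert 4 (step 5): P = [4, 7, 8] / [6] / [9];  Q = [1, 3, 4] / [2] / [5]
  Insert 5 (step 6): P = [4, 5, 8] / [6, 7] / [9];  Q = [1, 3, 4] / [2, 6] / [5]
  Insert 3 (step 7): P = [3, 5, 8] / [4, 7] / [6] / [9];  Q = [1, 3, 4] / [2, 6] / [5] / [7]
  Insert 2 (step 8): P = [2, 5, 8] / [3, 7] / [4] / [6] / [9];  Q = [1, 3, 4] / [2, 6] / [5] / [7] / [8]
  Insert 1 (step 9): P = [1, 5, 8] / [2, 7] / [3] / [4] / [6] / [9];  Q = [1, 3, 4] / [2, 6] / [5] / [7] / [8] / [9]
Final shape: (3, 2, 1, 1, 1, 1).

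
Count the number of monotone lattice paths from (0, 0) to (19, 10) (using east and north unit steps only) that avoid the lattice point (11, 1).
Number of paths = 19738290

Total paths from (0, 0) to (19, 10): C(29, 19) = 20030010. Paths through (11, 1): (paths (0, 0) → (11, 1)) × (paths (11, 1) → (19, 10)) = C(12, 11) · C(17, 8) = 12 · 24310 = 291720. Avoidance count = 20030010 − 291720 = 19738290.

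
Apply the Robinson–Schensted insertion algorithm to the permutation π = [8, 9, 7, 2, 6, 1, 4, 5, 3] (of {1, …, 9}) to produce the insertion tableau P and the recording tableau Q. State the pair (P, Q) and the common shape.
P = [1, 3, 5] / [2, 4] / [6, 9] / [7] / [8];  Q = [1, 2, 8] / [3, 5] / [4, 7] / [6] / [9];  common shape = (3, 2, 2, 1, 1)

Row-insert the values π_1, π_2, … into P one at a time, bumping the leftmost entry strictly greater than the inserted value down to the next row. The recording tableau Q records, in position (i, j), the step at which that cell was added to P.
  Insert 8 (step 1): P = [8];  Q = [1]
  Insert 9 (step 2): P = [8, 9];  Q = [1, 2]
  Insert 7 (step 3): P = [7, 9] / [8];  Q = [1, 2] / [3]
  Insert 2 (step 4): P = [2, 9] / [7] / [8];  Q = [1, 2] / [3] / [4]
  Insert 6 (step 5): P = [2, 6] / [7, 9] / [8];  Q = [1, 2] / [3, 5] / [4]
  Insert 1 (step 6): P = [1, 6] / [2, 9] / [7] / [8];  Q = [1, 2] / [3, 5] / [4] / [6]
  Insert 4 (step 7): P = [1, 4] / [2, 6] / [7, 9] / [8];  Q = [1, 2] / [3, 5] / [4, 7] / [6]
  Insert 5 (step 8): P = [1, 4, 5] / [2, 6] / [7, 9] / [8];  Q = [1, 2, 8] / [3, 5] / [4, 7] / [6]
  Insert 3 (step 9): P = [1, 3, 5] / [2, 4] / [6, 9] / [7] / [8];  Q = [1, 2, 8] / [3, 5] / [4, 7] / [6] / [9]
Final shape: (3, 2, 2, 1, 1).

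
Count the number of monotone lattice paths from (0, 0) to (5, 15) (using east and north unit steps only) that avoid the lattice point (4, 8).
Number of paths = 11544

Total paths from (0, 0) to (5, 15): C(20, 5) = 15504. Paths through (4, 8): (paths (0, 0) → (4, 8)) × (paths (4, 8) → (5, 15)) = C(12, 4) · C(8, 1) = 495 · 8 = 3960. Avoidance count = 15504 − 3960 = 11544.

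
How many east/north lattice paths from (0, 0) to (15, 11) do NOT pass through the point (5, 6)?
Number of paths = 6338774

Total paths from (0, 0) to (15, 11): C(26, 15) = 7726160. Paths through (5, 6): (paths (0, 0) → (5, 6)) × (paths (5, 6) → (15, 11)) = C(11, 5) · C(15, 10) = 462 · 3003 = 1387386. Avoidance count = 7726160 − 1387386 = 6338774.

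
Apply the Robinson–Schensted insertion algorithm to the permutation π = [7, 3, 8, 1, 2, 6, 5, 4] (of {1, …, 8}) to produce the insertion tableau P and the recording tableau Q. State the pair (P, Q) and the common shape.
P = [1, 2, 4] / [3, 5] / [6, 8] / [7];  Q = [1, 3, 6] / [2, 5] / [4, 7] / [8];  common shape = (3, 2, 2, 1)

Row-insert the values π_1, π_2, … into P one at a time, bumping the leftmost entry strictly greater than the inserted value down to the next row. The recording tableau Q records, in position (i, j), the step at which that cell was added to P.
  Insert 7 (step 1): P = [7];  Q = [1]
  Insert 3 (step 2): P = [3] / [7];  Q = [1] / [2]
  Insert 8 (step 3): P = [3, 8] / [7];  Q = [1, 3] / [2]
  Insert 1 (step 4): P = [1, 8] / [3] / [7];  Q = [1, 3] / [2] / [4]
  Insert 2 (step 5): P = [1, 2] / [3, 8] / [7];  Q = [1, 3] / [2, 5] / [4]
  Insert 6 (step 6): P = [1, 2, 6] / [3, 8] / [7];  Q = [1, 3, 6] / [2, 5] / [4]
  Insert 5 (step 7): P = [1, 2, 5] / [3, 6] / [7, 8];  Q = [1, 3, 6] / [2, 5] / [4, 7]
  Insert 4 (step 8): P = [1, 2, 4] / [3, 5] / [6, 8] / [7];  Q = [1, 3, 6] / [2, 5] / [4, 7] / [8]
Final shape: (3, 2, 2, 1).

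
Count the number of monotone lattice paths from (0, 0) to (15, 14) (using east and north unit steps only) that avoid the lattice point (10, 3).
Number of paths = 76309512

Total paths from (0, 0) to (15, 14): C(29, 15) = 77558760. Paths through (10, 3): (paths (0, 0) → (10, 3)) × (paths (10, 3) → (15, 14)) = C(13, 10) · C(16, 5) = 286 · 4368 = 1249248. Avoidance count = 77558760 − 1249248 = 76309512.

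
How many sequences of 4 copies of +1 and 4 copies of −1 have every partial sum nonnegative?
C_4 = 14

These ballot sequences are counted by the Catalan number C_n = (1/(n + 1)) · C(2n, n). For n = 4: C_4 = (1/5) · C(8, 4) = 70/5 = 14.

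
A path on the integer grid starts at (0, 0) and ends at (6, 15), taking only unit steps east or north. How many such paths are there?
Number of paths = 54264

A monotone lattice path from (0, 0) to (6, 15) consists of 6 east steps and 15 north steps in some order, so it is determined by which 6 of the 21 steps are east. The count is C(21, 6) = 54264.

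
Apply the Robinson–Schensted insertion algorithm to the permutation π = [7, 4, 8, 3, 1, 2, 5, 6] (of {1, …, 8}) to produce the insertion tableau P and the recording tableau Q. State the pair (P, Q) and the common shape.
P = [1, 2, 5, 6] / [3, 8] / [4] / [7];  Q = [1, 3, 7, 8] / [2, 6] / [4] / [5];  common shape = (4, 2, 1, 1)

Row-insert the values π_1, π_2, … into P one at a time, bumping the leftmost entry strictly greater than the inserted value down to the next row. The recording tableau Q records, in position (i, j), the step at which that cell was added to P.
  Insert 7 (step 1): P = [7];  Q = [1]
  Insert 4 (step 2): P = [4] / [7];  Q = [1] / [2]
  Insert 8 (step 3): P = [4, 8] / [7];  Q = [1, 3] / [2]
  Insert 3 (step 4): P = [3, 8] / [4] / [7];  Q = [1, 3] / [2] / [4]
  Insert 1 (step 5): P = [1, 8] / [3] / [4] / [7];  Q = [1, 3] / [2] / [4] / [5]
  Insert 2 (step 6): P = [1, 2] / [3, 8] / [4] / [7];  Q = [1, 3] / [2, 6] / [4] / [5]
  Insert 5 (step 7): P = [1, 2, 5] / [3, 8] / [4] / [7];  Q = [1, 3, 7] / [2, 6] / [4] / [5]
  Insert 6 (step 8): P = [1, 2, 5, 6] / [3, 8] / [4] / [7];  Q = [1, 3, 7, 8] / [2, 6] / [4] / [5]
Final shape: (4, 2, 1, 1).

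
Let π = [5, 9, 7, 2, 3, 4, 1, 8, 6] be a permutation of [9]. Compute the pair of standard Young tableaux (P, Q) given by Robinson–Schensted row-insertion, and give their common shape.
P = [1, 3, 4, 6] / [2, 7, 8] / [5] / [9];  Q = [1, 2, 6, 8] / [3, 5, 9] / [4] / [7];  common shape = (4, 3, 1, 1)

Row-insert the values π_1, π_2, … into P one at a time, bumping the leftmost entry strictly greater than the inserted value down to the next row. The recording tableau Q records, in position (i, j), the step at which that cell was added to P.
  Insert 5 (step 1): P = [5];  Q = [1]
  Insert 9 (step 2): P = [5, 9];  Q = [1, 2]
  Insert 7 (step 3): P = [5, 7] / [9];  Q = [1, 2] / [3]
  Insert 2 (step 4): P = [2, 7] / [5] / [9];  Q = [1, 2] / [3] / [4]
  Insert 3 (step 5): P = [2, 3] / [5, 7] / [9];  Q = [1, 2] / [3, 5] / [4]
  Insert 4 (step 6): P = [2, 3, 4] / [5, 7] / [9];  Q = [1, 2, 6] / [3, 5] / [4]
  Insert 1 (step 7): P = [1, 3, 4] / [2, 7] / [5] / [9];  Q = [1, 2, 6] / [3, 5] / [4] / [7]
  Insert 8 (step 8): P = [1, 3, 4, 8] / [2, 7] / [5] / [9];  Q = [1, 2, 6, 8] / [3, 5] / [4] / [7]
  Insert 6 (step 9): P = [1, 3, 4, 6] / [2, 7, 8] / [5] / [9];  Q = [1, 2, 6, 8] / [3, 5, 9] / [4] / [7]
Final shape: (4, 3, 1, 1).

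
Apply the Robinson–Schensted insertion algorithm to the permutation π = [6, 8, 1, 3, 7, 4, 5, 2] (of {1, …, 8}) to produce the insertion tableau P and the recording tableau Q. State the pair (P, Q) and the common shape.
P = [1, 2, 4, 5] / [3, 7] / [6] / [8];  Q = [1, 2, 5, 7] / [3, 4] / [6] / [8];  common shape = (4, 2, 1, 1)

Row-insert the values π_1, π_2, … into P one at a time, bumping the leftmost entry strictly greater than the inserted value down to the next row. The recording tableau Q records, in position (i, j), the step at which that cell was added to P.
  Insert 6 (step 1): P = [6];  Q = [1]
  Insert 8 (step 2): P = [6, 8];  Q = [1, 2]
  Insert 1 (step 3): P = [1, 8] / [6];  Q = [1, 2] / [3]
  Insert 3 (step 4): P = [1, 3] / [6, 8];  Q = [1, 2] / [3, 4]
  Insert 7 (step 5): P = [1, 3, 7] / [6, 8];  Q = [1, 2, 5] / [3, 4]
  Insert 4 (step 6): P = [1, 3, 4] / [6, 7] / [8];  Q = [1, 2, 5] / [3, 4] / [6]
  Insert 5 (step 7): P = [1, 3, 4, 5] / [6, 7] / [8];  Q = [1, 2, 5, 7] / [3, 4] / [6]
  Insert 2 (step 8): P = [1, 2, 4, 5] / [3, 7] / [6] / [8];  Q = [1, 2, 5, 7] / [3, 4] / [6] / [8]
Final shape: (4, 2, 1, 1).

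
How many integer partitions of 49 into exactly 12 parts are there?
p(49, 12 parts) = 14552

Partitions of n into exactly k parts are in bijection with partitions of n − k into at most k parts (subtract 1 from each part). So p(49, exactly 12) = p(37, parts ≤ 12). Computing via the recurrence p(m, j) = p(m, j−1) + p(m−j, j) gives 14552.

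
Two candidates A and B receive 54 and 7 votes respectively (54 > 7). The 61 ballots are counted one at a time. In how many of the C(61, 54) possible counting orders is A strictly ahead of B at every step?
Strict-lead orderings = 336143060

Total orderings of the 61 votes with 54 for A: C(61, 54) = 436270780. By the Bertrand ballot formula (Cycle Lemma / reflection principle), the number of orderings in which A is strictly ahead of B throughout is (p − q)/(p + q) · C(p + q, p) = (54 − 7)/(54 + 7) · 436270780 = 336143060.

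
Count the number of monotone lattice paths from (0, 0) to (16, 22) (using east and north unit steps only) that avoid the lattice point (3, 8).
Number of paths = 18930354930

Total paths from (0, 0) to (16, 22): C(38, 16) = 22239974430. Paths through (3, 8): (paths (0, 0) → (3, 8)) × (paths (3, 8) → (16, 22)) = C(11, 3) · C(27, 13) = 165 · 20058300 = 3309619500. Avoidance count = 22239974430 − 3309619500 = 18930354930.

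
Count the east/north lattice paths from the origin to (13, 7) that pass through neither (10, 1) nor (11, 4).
Number of paths = 63386

Inclusion–exclusion. Total paths: C(20, 13) = 77520. Through P₁: C(11, 10)·C(9, 3) = 924. Through P₂: C(15, 11)·C(5, 2) = 13650. Since P₁ is strictly southwest of P₂, a monotone path through both must visit P₁ then P₂; paths through both = C(11, 10)·C(4, 1)·C(5, 2) = 440. Avoid both = 77520 − 924 − 13650 + 440 = 63386.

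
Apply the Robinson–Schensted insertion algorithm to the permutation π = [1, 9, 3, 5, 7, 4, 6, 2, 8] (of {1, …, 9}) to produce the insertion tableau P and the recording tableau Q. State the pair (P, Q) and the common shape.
P = [1, 2, 4, 6, 8] / [3, 7] / [5] / [9];  Q = [1, 2, 4, 5, 9] / [3, 7] / [6] / [8];  common shape = (5, 2, 1, 1)

Row-insert the values π_1, π_2, … into P one at a time, bumping the leftmost entry strictly greater than the inserted value down to the next row. The recording tableau Q records, in position (i, j), the step at which that cell was added to P.
  Insert 1 (step 1): P = [1];  Q = [1]
  Insert 9 (step 2): P = [1, 9];  Q = [1, 2]
  Insert 3 (step 3): P = [1, 3] / [9];  Q = [1, 2] / [3]
  Insert 5 (step 4): P = [1, 3, 5] / [9];  Q = [1, 2, 4] / [3]
  Insert 7 (step 5): P = [1, 3, 5, 7] / [9];  Q = [1, 2, 4, 5] / [3]
  Insert 4 (step 6): P = [1, 3, 4, 7] / [5] / [9];  Q = [1, 2, 4, 5] / [3] / [6]
  Insert 6 (step 7): P = [1, 3, 4, 6] / [5, 7] / [9];  Q = [1, 2, 4, 5] / [3, 7] / [6]
  Insert 2 (step 8): P = [1, 2, 4, 6] / [3, 7] / [5] / [9];  Q = [1, 2, 4, 5] / [3, 7] / [6] / [8]
  Insert 8 (step 9): P = [1, 2, 4, 6, 8] / [3, 7] / [5] / [9];  Q = [1, 2, 4, 5, 9] / [3, 7] / [6] / [8]
Final shape: (5, 2, 1, 1).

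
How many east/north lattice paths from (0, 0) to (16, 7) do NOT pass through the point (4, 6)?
Number of paths = 242427

Total paths from (0, 0) to (16, 7): C(23, 16) = 245157. Paths through (4, 6): (paths (0, 0) → (4, 6)) × (paths (4, 6) → (16, 7)) = C(10, 4) · C(13, 12) = 210 · 13 = 2730. Avoidance count = 245157 − 2730 = 242427.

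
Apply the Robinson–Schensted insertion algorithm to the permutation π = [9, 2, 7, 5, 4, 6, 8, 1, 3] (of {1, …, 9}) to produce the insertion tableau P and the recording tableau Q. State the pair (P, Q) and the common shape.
P = [1, 3, 6, 8] / [2, 4] / [5] / [7] / [9];  Q = [1, 3, 6, 7] / [2, 9] / [4] / [5] / [8];  common shape = (4, 2, 1, 1, 1)

Row-insert the values π_1, π_2, … into P one at a time, bumping the leftmost entry strictly greater than the inserted value down to the next row. The recording tableau Q records, in position (i, j), the step at which that cell was added to P.
  Insert 9 (step 1): P = [9];  Q = [1]
  Insert 2 (step 2): P = [2] / [9];  Q = [1] / [2]
  Insert 7 (step 3): P = [2, 7] / [9];  Q = [1, 3] / [2]
  Insert 5 (step 4): P = [2, 5] / [7] / [9];  Q = [1, 3] / [2] / [4]
  Insert 4 (step 5): P = [2, 4] / [5] / [7] / [9];  Q = [1, 3] / [2] / [4] / [5]
  Insert 6 (step 6): P = [2, 4, 6] / [5] / [7] / [9];  Q = [1, 3, 6] / [2] / [4] / [5]
  Insert 8 (step 7): P = [2, 4, 6, 8] / [5] / [7] / [9];  Q = [1, 3, 6, 7] / [2] / [4] / [5]
  Insert 1 (step 8): P = [1, 4, 6, 8] / [2] / [5] / [7] / [9];  Q = [1, 3, 6, 7] / [2] / [4] / [5] / [8]
  Insert 3 (step 9): P = [1, 3, 6, 8] / [2, 4] / [5] / [7] / [9];  Q = [1, 3, 6, 7] / [2, 9] / [4] / [5] / [8]
Final shape: (4, 2, 1, 1, 1).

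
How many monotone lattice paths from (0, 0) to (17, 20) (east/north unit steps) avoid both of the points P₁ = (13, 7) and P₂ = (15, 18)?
Number of paths = 9534200550

Inclusion–exclusion. Total paths: C(37, 17) = 15905368710. Through P₁: C(20, 13)·C(17, 4) = 184497600. Through P₂: C(33, 15)·C(4, 2) = 6222949920. Since P₁ is strictly southwest of P₂, a monotone path through both must visit P₁ then P₂; paths through both = C(20, 13)·C(13, 2)·C(4, 2) = 36279360. Avoid both = 15905368710 − 184497600 − 6222949920 + 36279360 = 9534200550.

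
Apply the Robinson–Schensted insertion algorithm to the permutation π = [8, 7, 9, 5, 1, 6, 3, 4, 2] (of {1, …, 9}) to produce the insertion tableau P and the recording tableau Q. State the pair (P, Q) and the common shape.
P = [1, 2, 4] / [3, 6] / [5, 9] / [7] / [8];  Q = [1, 3, 8] / [2, 6] / [4, 7] / [5] / [9];  common shape = (3, 2, 2, 1, 1)

Row-insert the values π_1, π_2, … into P one at a time, bumping the leftmost entry strictly greater than the inserted value down to the next row. The recording tableau Q records, in position (i, j), the step at which that cell was added to P.
  Insert 8 (step 1): P = [8];  Q = [1]
  Insert 7 (step 2): P = [7] / [8];  Q = [1] / [2]
  Insert 9 (step 3): P = [7, 9] / [8];  Q = [1, 3] / [2]
  Insert 5 (step 4): P = [5, 9] / [7] / [8];  Q = [1, 3] / [2] / [4]
  Insert 1 (step 5): P = [1, 9] / [5] / [7] / [8];  Q = [1, 3] / [2] / [4] / [5]
  Insert 6 (step 6): P = [1, 6] / [5, 9] / [7] / [8];  Q = [1, 3] / [2, 6] / [4] / [5]
  Insert 3 (step 7): P = [1, 3] / [5, 6] / [7, 9] / [8];  Q = [1, 3] / [2, 6] / [4, 7] / [5]
  Insert 4 (step 8): P = [1, 3, 4] / [5, 6] / [7, 9] / [8];  Q = [1, 3, 8] / [2, 6] / [4, 7] / [5]
  Insert 2 (step 9): P = [1, 2, 4] / [3, 6] / [5, 9] / [7] / [8];  Q = [1, 3, 8] / [2, 6] / [4, 7] / [5] / [9]
Final shape: (3, 2, 2, 1, 1).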